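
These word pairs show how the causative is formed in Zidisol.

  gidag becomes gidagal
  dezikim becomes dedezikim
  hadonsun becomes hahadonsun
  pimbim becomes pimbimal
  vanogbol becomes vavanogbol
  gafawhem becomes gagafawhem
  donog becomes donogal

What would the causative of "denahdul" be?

pimbim and gafawhem both end in -m yet inflect differently (pimbimal, gagafawhem), so the final letter is not what conditions the rule; the number of vowels is.
"denahdul" has 3 vowels. The stems with 3 vowels (vanogbol → vavanogbol, gafawhem → gagafawhem, hadonsun → hahadonsun) repeat the first consonant+vowel as a prefix.
The other pattern: stems with 2 vowels add -al.
So denahdul → dedenahdul.

dedenahdul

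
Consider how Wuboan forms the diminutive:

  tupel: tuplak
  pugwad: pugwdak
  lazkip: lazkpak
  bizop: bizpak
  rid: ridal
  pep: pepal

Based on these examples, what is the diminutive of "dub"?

pugwad and rid both end in -d yet inflect differently (pugwdak, ridal), so the final letter is not what conditions the rule; the number of vowels is.
"dub" has 1 vowel. The stems with 1 vowel (rid → ridal, pep → pepal) add -al.
So dub → dubal.

dubal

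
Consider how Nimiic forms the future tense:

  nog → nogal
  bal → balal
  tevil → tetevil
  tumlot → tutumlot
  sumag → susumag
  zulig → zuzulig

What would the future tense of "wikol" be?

wiwikol

bal and tevil both end in -l yet inflect differently (balal, tetevil), so the final letter is not what conditions the rule; the number of vowels is.
"wikol" has 2 vowels. The stems with 2 vowels (tevil → tetevil, tumlot → tutumlot, sumag → susumag) repeat the first consonant+vowel as a prefix.
The other pattern: stems with 1 vowel add -al.
So wikol → wiwikol.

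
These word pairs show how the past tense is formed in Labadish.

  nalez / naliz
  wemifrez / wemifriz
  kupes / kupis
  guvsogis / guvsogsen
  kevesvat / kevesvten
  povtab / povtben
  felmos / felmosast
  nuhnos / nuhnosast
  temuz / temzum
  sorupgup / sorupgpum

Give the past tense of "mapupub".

mapupbum

kupes and guvsogis both end in -s yet inflect differently (kupis, guvsogsen), so the final letter is not what conditions the rule; the last vowel is.
"mapupub" has last vowel 'u'. The stems whose last vowel is 'u' (temuz → temzum, sorupgup → sorupgpum) delete the last vowel and add -um.
The other patterns: stems whose last vowel is 'e' change the last vowel to 'i'; stems whose last vowel is 'a' or 'i' delete the last vowel and add -en; stems whose last vowel is 'o' add -ast.
So mapupub → mapupbum.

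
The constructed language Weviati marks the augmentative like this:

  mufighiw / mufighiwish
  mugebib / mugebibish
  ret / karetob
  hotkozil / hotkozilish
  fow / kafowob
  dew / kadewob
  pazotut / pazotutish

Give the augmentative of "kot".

kakotob

mufighiw and dew both end in -w yet inflect differently (mufighiwish, kadewob), so the final letter is not what conditions the rule; the number of vowels is.
"kot" has 1 vowel. The stems with 1 vowel (dew → kadewob, ret → karetob, fow → kafowob) add ka- … -ob around the stem.
So kot → kakotob.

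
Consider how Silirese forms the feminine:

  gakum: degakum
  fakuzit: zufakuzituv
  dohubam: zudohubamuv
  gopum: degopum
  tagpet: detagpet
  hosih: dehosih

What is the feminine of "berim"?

deberim

"berim" has 2 vowels. The stems with 2 vowels (gopum → degopum, gakum → degakum, tagpet → detagpet) add the prefix de-.
The other pattern: stems with 3 vowels add zu- … -uv around the stem.
So berim → deberim.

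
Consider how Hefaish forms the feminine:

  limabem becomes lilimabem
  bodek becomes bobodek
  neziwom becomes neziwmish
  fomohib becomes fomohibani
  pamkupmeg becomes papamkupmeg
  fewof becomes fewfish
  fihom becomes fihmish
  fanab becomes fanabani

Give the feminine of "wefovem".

neziwom and limabem both end in -m yet inflect differently (neziwmish, lilimabem), so the final letter is not what conditions the rule; the last vowel is.
"wefovem" has last vowel 'e'. The stems whose last vowel is 'e' (limabem → lilimabem, bodek → bobodek, pamkupmeg → papamkupmeg) repeat the first consonant+vowel as a prefix.
The other patterns: stems whose last vowel is 'o' delete the last vowel and add -ish; stems whose last vowel is 'a' or 'i' add -ani.
So wefovem → wewefovem.

wewefovem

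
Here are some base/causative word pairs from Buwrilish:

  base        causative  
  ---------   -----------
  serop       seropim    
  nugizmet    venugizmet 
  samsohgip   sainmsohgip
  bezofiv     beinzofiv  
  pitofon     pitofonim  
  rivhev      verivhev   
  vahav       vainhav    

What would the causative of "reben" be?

vereben

serop and samsohgip both end in -p yet inflect differently (seropim, sainmsohgip), so the final letter is not what conditions the rule; the last vowel is.
"reben" has last vowel 'e'. The stems whose last vowel is 'e' (rivhev → verivhev, nugizmet → venugizmet) add the prefix ve-.
So reben → vereben.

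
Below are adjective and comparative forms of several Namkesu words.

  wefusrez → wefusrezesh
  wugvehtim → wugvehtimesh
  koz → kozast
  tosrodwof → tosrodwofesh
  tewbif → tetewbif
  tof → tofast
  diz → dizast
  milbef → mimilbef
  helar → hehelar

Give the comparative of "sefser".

tof and tewbif both end in -f yet inflect differently (tofast, tetewbif), so the final letter is not what conditions the rule; the number of vowels is.
"sefser" has 2 vowels. The stems with 2 vowels (tewbif → tetewbif, helar → hehelar, milbef → mimilbef) repeat the first consonant+vowel as a prefix.
The other patterns: stems with 1 vowel add -ast; stems with 3 vowels add -esh.
So sefser → sesefser.

sesefser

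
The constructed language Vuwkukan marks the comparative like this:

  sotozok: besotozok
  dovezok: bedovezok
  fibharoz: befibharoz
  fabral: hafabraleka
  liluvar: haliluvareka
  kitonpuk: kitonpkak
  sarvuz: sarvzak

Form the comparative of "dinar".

hadinareka

"dinar" has last vowel 'a'. The stems whose last vowel is 'a' (fabral → hafabraleka, liluvar → haliluvareka) add ha- … -eka around the stem.
So dinar → hadinareka.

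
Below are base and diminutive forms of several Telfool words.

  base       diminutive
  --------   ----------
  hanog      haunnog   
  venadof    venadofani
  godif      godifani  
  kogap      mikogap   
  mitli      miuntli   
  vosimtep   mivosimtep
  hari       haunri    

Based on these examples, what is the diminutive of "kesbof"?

godif and hari both have last vowel 'i' yet inflect differently (godifani, haunri), so the last vowel is not what conditions the rule; the final letter is.
"kesbof" ends in -f. The stems ending in -f (venadof → venadofani, godif → godifani) add -ani.
The other patterns: stems ending in -p add the prefix mi-; stems ending in -g or -i insert -un- after the first vowel.
So kesbof → kesbofani.

kesbofani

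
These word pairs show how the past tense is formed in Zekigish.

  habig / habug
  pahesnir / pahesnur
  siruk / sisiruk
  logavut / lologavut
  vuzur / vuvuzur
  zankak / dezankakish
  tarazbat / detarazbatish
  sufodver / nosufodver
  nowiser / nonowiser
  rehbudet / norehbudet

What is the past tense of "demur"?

pahesnir and vuzur both end in -r yet inflect differently (pahesnur, vuvuzur), so the final letter is not what conditions the rule; the last vowel is.
"demur" has last vowel 'u'. The stems whose last vowel is 'u' (siruk → sisiruk, logavut → lologavut, vuzur → vuvuzur) repeat the first consonant+vowel as a prefix.
The other patterns: stems whose last vowel is 'i' change the last vowel to 'u'; stems whose last vowel is 'a' add de- … -ish around the stem; stems whose last vowel is 'e' add the prefix no-.
So demur → dedemur.

dedemur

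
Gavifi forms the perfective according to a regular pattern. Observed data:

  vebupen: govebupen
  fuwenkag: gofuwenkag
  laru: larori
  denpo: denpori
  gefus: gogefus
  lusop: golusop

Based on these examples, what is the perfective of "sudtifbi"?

"sudtifbi" ends in a vowel. The stems ending in a vowel (denpo → denpori, laru → larori) drop the final letter and add -ori.
The other pattern: stems ending in a consonant add the prefix go-.
So sudtifbi → sudtifbori.

sudtifbori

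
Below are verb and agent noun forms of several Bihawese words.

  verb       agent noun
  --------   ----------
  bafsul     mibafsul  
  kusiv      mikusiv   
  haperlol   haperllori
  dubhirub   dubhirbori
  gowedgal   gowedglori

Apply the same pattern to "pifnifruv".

bafsul and haperlol both end in -l yet inflect differently (mibafsul, haperllori), so the final letter is not what conditions the rule; the number of vowels is.
"pifnifruv" has 3 vowels. The stems with 3 vowels (haperlol → haperllori, dubhirub → dubhirbori, gowedgal → gowedglori) delete the last vowel and add -ori.
So pifnifruv → pifnifrvori.

pifnifrvori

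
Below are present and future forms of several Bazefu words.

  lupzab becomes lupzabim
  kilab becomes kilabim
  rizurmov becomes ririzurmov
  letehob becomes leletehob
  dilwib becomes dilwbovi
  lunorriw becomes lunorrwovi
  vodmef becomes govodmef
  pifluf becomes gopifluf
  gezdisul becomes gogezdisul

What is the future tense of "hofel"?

gohofel

"hofel" has last vowel 'e'. The one such stem in the data (vodmef → govodmef) adds the prefix go-, so the same rule applies.
The other patterns: stems whose last vowel is 'a' add -im; stems whose last vowel is 'o' repeat the first consonant+vowel as a prefix; stems whose last vowel is 'i' delete the last vowel and add -ovi.
So hofel → gohofel.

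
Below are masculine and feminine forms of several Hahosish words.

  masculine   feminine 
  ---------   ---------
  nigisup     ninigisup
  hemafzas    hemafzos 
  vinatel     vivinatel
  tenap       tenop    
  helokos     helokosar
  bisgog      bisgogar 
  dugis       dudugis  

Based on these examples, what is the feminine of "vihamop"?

vihamopar

helokos and hemafzas both end in -s yet inflect differently (helokosar, hemafzos), so the final letter is not what conditions the rule; the last vowel is.
"vihamop" has last vowel 'o'. The stems whose last vowel is 'o' (bisgog → bisgogar, helokos → helokosar) add -ar.
So vihamop → vihamopar.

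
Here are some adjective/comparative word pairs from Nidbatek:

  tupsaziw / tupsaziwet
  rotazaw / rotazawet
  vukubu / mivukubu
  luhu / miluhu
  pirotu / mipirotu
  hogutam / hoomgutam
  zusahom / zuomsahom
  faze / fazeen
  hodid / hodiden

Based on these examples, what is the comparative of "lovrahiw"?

lovrahiwet

rotazaw and hogutam both have last vowel 'a' yet inflect differently (rotazawet, hoomgutam), so the last vowel is not what conditions the rule; the final letter is.
"lovrahiw" ends in -w. The stems ending in -w (tupsaziw → tupsaziwet, rotazaw → rotazawet) add -et.
The other patterns: stems ending in -u add the prefix mi-; stems ending in -m insert -om- after the first vowel; stems ending in -d or -e add -en.
So lovrahiw → lovrahiwet.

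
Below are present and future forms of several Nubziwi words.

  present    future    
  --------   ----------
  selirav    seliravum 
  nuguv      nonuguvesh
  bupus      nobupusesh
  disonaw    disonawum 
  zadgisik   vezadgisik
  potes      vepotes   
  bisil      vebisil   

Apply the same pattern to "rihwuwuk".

norihwuwukesh

selirav and nuguv both end in -v yet inflect differently (seliravum, nonuguvesh), so the final letter is not what conditions the rule; the last vowel is.
"rihwuwuk" has last vowel 'u'. The stems whose last vowel is 'u' (nuguv → nonuguvesh, bupus → nobupusesh) add no- … -esh around the stem.
The other patterns: stems whose last vowel is 'a' add -um; stems whose last vowel is 'e' or 'i' add the prefix ve-.
So rihwuwuk → norihwuwukesh.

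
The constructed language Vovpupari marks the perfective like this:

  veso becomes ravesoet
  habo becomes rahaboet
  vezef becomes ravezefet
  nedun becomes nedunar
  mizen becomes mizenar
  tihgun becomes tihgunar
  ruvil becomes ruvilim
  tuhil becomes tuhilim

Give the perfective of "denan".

vezef and mizen both have last vowel 'e' yet inflect differently (ravezefet, mizenar), so the last vowel is not what conditions the rule; the final letter is.
"denan" ends in -n. The stems ending in -n (nedun → nedunar, mizen → mizenar, tihgun → tihgunar) add -ar.
So denan → denanar.

denanar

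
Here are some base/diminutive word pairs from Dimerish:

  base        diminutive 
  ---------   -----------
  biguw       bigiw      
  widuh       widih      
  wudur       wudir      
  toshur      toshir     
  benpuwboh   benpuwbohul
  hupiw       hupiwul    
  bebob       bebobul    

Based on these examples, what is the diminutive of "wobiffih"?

widuh and benpuwboh both end in -h yet inflect differently (widih, benpuwbohul), so the final letter is not what conditions the rule; the last vowel is.
"wobiffih" has last vowel 'i'. The one such stem in the data (hupiw → hupiwul) adds -ul, so the same rule applies.
So wobiffih → wobiffihul.

wobiffihul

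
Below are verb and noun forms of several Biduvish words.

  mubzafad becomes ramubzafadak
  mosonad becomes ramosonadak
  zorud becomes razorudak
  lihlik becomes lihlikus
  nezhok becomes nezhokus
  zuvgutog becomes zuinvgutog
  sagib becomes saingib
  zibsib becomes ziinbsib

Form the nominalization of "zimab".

nezhok and zuvgutog both have last vowel 'o' yet inflect differently (nezhokus, zuinvgutog), so the last vowel is not what conditions the rule; the final letter is.
"zimab" ends in -b. The stems ending in -b (sagib → saingib, zibsib → ziinbsib) insert -in- after the first vowel.
The other patterns: stems ending in -d add ra- … -ak around the stem; stems ending in -k add -us.
So zimab → ziinmab.

ziinmab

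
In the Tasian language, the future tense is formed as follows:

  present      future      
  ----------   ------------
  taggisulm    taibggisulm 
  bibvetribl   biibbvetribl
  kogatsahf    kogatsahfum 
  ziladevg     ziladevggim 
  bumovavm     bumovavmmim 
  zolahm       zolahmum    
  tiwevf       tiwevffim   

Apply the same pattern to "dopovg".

kogatsahf and tiwevf both end in -f yet inflect differently (kogatsahfum, tiwevffim), so the final letter is not what conditions the rule; the second-to-last letter is.
"dopovg" has second-to-last letter 'v'. The stems whose second-to-last letter is 'v' (tiwevf → tiwevffim, ziladevg → ziladevggim, bumovavm → bumovavmmim) double the final consonant and add -im.
So dopovg → dopovggim.

dopovggim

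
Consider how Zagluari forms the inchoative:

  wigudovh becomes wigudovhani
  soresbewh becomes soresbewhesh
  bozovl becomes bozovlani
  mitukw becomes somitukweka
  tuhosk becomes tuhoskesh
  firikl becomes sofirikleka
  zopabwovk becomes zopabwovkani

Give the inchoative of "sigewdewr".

tuhosk and zopabwovk both end in -k yet inflect differently (tuhoskesh, zopabwovkani), so the final letter is not what conditions the rule; the second-to-last letter is.
"sigewdewr" has second-to-last letter 'w'. The one such stem in the data (soresbewh → soresbewhesh) adds -esh, so the same rule applies.
So sigewdewr → sigewdewresh.

sigewdewresh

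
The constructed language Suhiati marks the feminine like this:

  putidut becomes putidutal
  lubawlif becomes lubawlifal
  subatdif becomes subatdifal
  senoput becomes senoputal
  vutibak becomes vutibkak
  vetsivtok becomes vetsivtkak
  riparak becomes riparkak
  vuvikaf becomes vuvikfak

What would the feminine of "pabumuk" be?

pabumukal

"pabumuk" has last vowel 'u'. The stems whose last vowel is 'u' (putidut → putidutal, senoput → senoputal) add -al.
So pabumuk → pabumukal.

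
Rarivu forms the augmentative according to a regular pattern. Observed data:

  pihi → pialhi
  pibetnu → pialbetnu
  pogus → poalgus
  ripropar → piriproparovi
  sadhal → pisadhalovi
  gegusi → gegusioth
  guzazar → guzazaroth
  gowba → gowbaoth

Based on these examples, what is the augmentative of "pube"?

pualbe

pihi and gegusi both end in -i yet inflect differently (pialhi, gegusioth), so the final letter is not what conditions the rule; the first letter is.
"pube" begins with p-. The stems beginning with p- (pihi → pialhi, pibetnu → pialbetnu, pogus → poalgus) insert -al- after the first vowel.
The other patterns: stems beginning with r- or s- add pi- … -ovi around the stem; stems beginning with g- add -oth.
So pube → pualbe.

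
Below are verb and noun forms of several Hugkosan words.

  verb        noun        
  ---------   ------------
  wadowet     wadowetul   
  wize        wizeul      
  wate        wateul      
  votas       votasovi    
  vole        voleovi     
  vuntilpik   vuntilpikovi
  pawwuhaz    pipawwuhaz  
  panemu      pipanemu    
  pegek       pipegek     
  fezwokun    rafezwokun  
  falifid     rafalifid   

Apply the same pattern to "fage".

"fage" begins with f-. The stems beginning with f- (fezwokun → rafezwokun, falifid → rafalifid) add the prefix ra-.
The other patterns: stems beginning with w- add -ul; stems beginning with v- add -ovi; stems beginning with p- add the prefix pi-.
So fage → rafage.

rafage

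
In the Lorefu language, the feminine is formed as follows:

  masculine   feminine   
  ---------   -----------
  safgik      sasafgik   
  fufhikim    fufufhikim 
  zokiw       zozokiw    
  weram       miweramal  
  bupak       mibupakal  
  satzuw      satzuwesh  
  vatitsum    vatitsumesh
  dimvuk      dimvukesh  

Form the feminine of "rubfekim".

rurubfekim

fufhikim and weram both end in -m yet inflect differently (fufufhikim, miweramal), so the final letter is not what conditions the rule; the last vowel is.
"rubfekim" has last vowel 'i'. The stems whose last vowel is 'i' (safgik → sasafgik, fufhikim → fufufhikim, zokiw → zozokiw) repeat the first consonant+vowel as a prefix.
The other patterns: stems whose last vowel is 'a' add mi- … -al around the stem; stems whose last vowel is 'u' add -esh.
So rubfekim → rurubfekim.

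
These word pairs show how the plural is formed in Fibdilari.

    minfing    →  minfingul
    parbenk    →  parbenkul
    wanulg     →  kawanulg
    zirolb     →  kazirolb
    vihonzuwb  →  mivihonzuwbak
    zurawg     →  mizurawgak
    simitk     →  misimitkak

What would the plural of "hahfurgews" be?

minfing and wanulg both end in -g yet inflect differently (minfingul, kawanulg), so the final letter is not what conditions the rule; the second-to-last letter is.
"hahfurgews" has second-to-last letter 'w'. The stems whose second-to-last letter is 'w' (vihonzuwb → mivihonzuwbak, zurawg → mizurawgak) add mi- … -ak around the stem.
So hahfurgews → mihahfurgewsak.

mihahfurgewsak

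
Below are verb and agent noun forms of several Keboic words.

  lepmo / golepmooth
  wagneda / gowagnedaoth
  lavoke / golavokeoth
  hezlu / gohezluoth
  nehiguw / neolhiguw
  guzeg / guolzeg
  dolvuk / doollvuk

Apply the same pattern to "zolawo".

gozolawooth

guzeg and lavoke both have last vowel 'e' yet inflect differently (guolzeg, golavokeoth), so the last vowel is not what conditions the rule; whether the stem ends in a vowel or a consonant is.
"zolawo" ends in a vowel. The stems ending in a vowel (wagneda → gowagnedaoth, lavoke → golavokeoth, lepmo → golepmooth) add go- … -oth around the stem.
So zolawo → gozolawooth.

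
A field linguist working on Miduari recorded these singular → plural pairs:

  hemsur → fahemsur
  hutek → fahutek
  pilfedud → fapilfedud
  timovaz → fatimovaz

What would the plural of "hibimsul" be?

Every pair shown (hemsur → fahemsur, hutek → fahutek, pilfedud → fapilfedud, …) follows the same rule: add the prefix fa-.
So hibimsul → fahibimsul.

fahibimsul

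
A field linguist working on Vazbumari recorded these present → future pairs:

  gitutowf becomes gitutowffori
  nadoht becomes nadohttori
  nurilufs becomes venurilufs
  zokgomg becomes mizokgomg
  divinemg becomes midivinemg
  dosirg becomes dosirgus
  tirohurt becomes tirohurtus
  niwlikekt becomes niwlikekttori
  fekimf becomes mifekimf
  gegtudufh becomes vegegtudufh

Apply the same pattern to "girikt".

girikttori

dosirg and zokgomg both end in -g yet inflect differently (dosirgus, mizokgomg), so the final letter is not what conditions the rule; the second-to-last letter is.
"girikt" has second-to-last letter 'k'. The one such stem in the data (niwlikekt → niwlikekttori) doubles the final consonant and adds -ori (as do nadoht, gitutowf), so the same rule applies.
The other patterns: stems whose second-to-last letter is 'r' add -us; stems whose second-to-last letter is 'f' add the prefix ve-; stems whose second-to-last letter is 'm' add the prefix mi-.
So girikt → girikttori.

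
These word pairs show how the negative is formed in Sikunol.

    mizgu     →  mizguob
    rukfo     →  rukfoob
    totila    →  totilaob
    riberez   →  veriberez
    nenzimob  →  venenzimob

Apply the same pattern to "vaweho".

"vaweho" ends in a vowel. The stems ending in a vowel (mizgu → mizguob, rukfo → rukfoob, totila → totilaob) add -ob.
So vaweho → vawehoob.

vawehoob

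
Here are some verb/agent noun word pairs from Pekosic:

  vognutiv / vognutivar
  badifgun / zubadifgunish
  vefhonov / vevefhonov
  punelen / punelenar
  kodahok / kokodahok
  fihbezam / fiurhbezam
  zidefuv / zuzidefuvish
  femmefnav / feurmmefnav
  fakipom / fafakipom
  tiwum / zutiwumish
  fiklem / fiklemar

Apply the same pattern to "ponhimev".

fihbezam and fiklem both end in -m yet inflect differently (fiurhbezam, fiklemar), so the final letter is not what conditions the rule; the last vowel is.
"ponhimev" has last vowel 'e'. The stems whose last vowel is 'e' (fiklem → fiklemar, punelen → punelenar) add -ar.
The other patterns: stems whose last vowel is 'a' insert -ur- after the first vowel; stems whose last vowel is 'u' add zu- … -ish around the stem; stems whose last vowel is 'o' repeat the first consonant+vowel as a prefix.
So ponhimev → ponhimevar.

ponhimevar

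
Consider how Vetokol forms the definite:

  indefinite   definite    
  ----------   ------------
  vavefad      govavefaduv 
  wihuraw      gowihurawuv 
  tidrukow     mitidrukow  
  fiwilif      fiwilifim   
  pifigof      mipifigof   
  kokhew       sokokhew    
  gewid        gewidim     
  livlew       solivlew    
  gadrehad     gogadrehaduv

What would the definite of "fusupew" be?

fiwilif and pifigof both end in -f yet inflect differently (fiwilifim, mipifigof), so the final letter is not what conditions the rule; the last vowel is.
"fusupew" has last vowel 'e'. The stems whose last vowel is 'e' (kokhew → sokokhew, livlew → solivlew) add the prefix so-.
The other patterns: stems whose last vowel is 'i' add -im; stems whose last vowel is 'o' add the prefix mi-; stems whose last vowel is 'a' add go- … -uv around the stem.
So fusupew → sofusupew.

sofusupew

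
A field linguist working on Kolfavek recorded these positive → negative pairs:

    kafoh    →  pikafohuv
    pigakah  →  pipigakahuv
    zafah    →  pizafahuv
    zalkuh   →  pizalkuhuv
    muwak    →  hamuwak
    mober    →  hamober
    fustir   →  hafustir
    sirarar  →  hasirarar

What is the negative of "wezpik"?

hawezpik

pigakah and muwak both have last vowel 'a' yet inflect differently (pipigakahuv, hamuwak), so the last vowel is not what conditions the rule; the final letter is.
"wezpik" ends in -k. The one such stem in the data (muwak → hamuwak) adds the prefix ha-, so the same rule applies.
The other pattern: stems ending in -h add pi- … -uv around the stem.
So wezpik → hawezpik.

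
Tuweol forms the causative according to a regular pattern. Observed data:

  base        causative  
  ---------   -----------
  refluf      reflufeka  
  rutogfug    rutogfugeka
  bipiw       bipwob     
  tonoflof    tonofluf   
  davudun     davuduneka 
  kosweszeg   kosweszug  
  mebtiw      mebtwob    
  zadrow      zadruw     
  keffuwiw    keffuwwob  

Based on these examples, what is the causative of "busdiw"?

busdwob

"busdiw" has last vowel 'i'. The stems whose last vowel is 'i' (keffuwiw → keffuwwob, bipiw → bipwob, mebtiw → mebtwob) delete the last vowel and add -ob.
So busdiw → busdwob.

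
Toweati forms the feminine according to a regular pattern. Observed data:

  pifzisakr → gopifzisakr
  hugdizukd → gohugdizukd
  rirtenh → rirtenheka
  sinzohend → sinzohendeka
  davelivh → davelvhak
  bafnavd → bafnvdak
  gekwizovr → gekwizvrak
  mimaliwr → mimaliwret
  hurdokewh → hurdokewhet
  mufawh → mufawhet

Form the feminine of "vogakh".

govogakh

hugdizukd and sinzohend both end in -d yet inflect differently (gohugdizukd, sinzohendeka), so the final letter is not what conditions the rule; the second-to-last letter is.
"vogakh" has second-to-last letter 'k'. The stems whose second-to-last letter is 'k' (pifzisakr → gopifzisakr, hugdizukd → gohugdizukd) add the prefix go-.
So vogakh → govogakh.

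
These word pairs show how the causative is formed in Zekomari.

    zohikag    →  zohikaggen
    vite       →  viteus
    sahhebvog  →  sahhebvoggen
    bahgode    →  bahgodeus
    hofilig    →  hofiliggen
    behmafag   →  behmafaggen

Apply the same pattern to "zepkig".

zepkiggen

behmafag and bahgode both begin with b- yet inflect differently (behmafaggen, bahgodeus), so the first letter is not what conditions the rule; the final letter is.
"zepkig" ends in -g. The stems ending in -g (sahhebvog → sahhebvoggen, behmafag → behmafaggen, zohikag → zohikaggen) double the final consonant and add -en.
The other pattern: stems ending in -e add -us.
So zepkig → zepkiggen.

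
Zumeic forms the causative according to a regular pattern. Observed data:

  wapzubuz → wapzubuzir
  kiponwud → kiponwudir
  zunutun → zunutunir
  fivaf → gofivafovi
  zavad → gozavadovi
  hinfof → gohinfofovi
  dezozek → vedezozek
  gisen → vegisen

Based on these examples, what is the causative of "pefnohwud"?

kiponwud and zavad both end in -d yet inflect differently (kiponwudir, gozavadovi), so the final letter is not what conditions the rule; the last vowel is.
"pefnohwud" has last vowel 'u'. The stems whose last vowel is 'u' (wapzubuz → wapzubuzir, kiponwud → kiponwudir, zunutun → zunutunir) add -ir.
The other patterns: stems whose last vowel is 'a' or 'o' add go- … -ovi around the stem; stems whose last vowel is 'e' add the prefix ve-.
So pefnohwud → pefnohwudir.

pefnohwudir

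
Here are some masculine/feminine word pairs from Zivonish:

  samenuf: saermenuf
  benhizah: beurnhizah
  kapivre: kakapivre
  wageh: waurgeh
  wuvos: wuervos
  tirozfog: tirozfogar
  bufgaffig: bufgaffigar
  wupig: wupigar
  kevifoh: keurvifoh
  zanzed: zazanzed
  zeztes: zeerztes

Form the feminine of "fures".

"fures" ends in -s. The stems ending in -s (wuvos → wuervos, zeztes → zeerztes) insert -er- after the first vowel.
The other patterns: stems ending in -g add -ar; stems ending in -h insert -ur- after the first vowel; stems ending in -d or -e repeat the first consonant+vowel as a prefix.
So fures → fuerres.

fuerres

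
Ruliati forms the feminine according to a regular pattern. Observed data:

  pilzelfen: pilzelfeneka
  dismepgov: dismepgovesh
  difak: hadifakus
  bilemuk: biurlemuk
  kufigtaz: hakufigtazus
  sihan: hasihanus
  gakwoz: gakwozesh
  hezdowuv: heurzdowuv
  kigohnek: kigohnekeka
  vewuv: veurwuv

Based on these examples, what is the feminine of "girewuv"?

"girewuv" has last vowel 'u'. The stems whose last vowel is 'u' (hezdowuv → heurzdowuv, bilemuk → biurlemuk, vewuv → veurwuv) insert -ur- after the first vowel.
So girewuv → giurrewuv.

giurrewuv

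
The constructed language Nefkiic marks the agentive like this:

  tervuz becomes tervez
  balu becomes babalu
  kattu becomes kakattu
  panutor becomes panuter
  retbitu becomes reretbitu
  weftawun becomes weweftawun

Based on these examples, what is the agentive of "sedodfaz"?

sedodfez

"sedodfaz" ends in -z. The one such stem in the data (tervuz → tervez) changes the last vowel to 'e' (as does panutor), so the same rule applies.
So sedodfaz → sedodfez.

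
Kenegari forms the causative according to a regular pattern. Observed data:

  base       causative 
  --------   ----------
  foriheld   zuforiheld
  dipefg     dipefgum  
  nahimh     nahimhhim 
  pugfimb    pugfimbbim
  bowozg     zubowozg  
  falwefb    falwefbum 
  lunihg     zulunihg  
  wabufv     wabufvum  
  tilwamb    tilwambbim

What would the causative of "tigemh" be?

tilwamb and falwefb both end in -b yet inflect differently (tilwambbim, falwefbum), so the final letter is not what conditions the rule; the second-to-last letter is.
"tigemh" has second-to-last letter 'm'. The stems whose second-to-last letter is 'm' (tilwamb → tilwambbim, nahimh → nahimhhim, pugfimb → pugfimbbim) double the final consonant and add -im.
So tigemh → tigemhhim.

tigemhhim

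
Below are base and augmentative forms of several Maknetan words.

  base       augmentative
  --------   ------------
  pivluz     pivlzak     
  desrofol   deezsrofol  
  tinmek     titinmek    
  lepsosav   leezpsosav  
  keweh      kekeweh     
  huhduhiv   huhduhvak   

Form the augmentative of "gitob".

gieztob

lepsosav and huhduhiv both end in -v yet inflect differently (leezpsosav, huhduhvak), so the final letter is not what conditions the rule; the last vowel is.
"gitob" has last vowel 'o'. The one such stem in the data (desrofol → deezsrofol) inserts -ez- after the first vowel (as does lepsosav), so the same rule applies.
The other patterns: stems whose last vowel is 'e' repeat the first consonant+vowel as a prefix; stems whose last vowel is 'i' or 'u' delete the last vowel and add -ak.
So gitob → gieztob.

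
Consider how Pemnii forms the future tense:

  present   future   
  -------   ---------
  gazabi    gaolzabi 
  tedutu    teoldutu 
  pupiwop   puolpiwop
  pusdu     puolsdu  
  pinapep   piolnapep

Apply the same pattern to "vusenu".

Every pair shown (gazabi → gaolzabi, tedutu → teoldutu, pupiwop → puolpiwop, …) follows the same rule: insert -ol- after the first vowel.
So vusenu → vuolsenu.

vuolsenu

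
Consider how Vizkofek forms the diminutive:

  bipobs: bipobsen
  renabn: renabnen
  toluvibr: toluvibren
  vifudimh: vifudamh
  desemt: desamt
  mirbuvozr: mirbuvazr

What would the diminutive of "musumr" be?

toluvibr and mirbuvozr both end in -r yet inflect differently (toluvibren, mirbuvazr), so the final letter is not what conditions the rule; the second-to-last letter is.
"musumr" has second-to-last letter 'm'. The stems whose second-to-last letter is 'm' (vifudimh → vifudamh, desemt → desamt) change the last vowel to 'a'.
So musumr → musamr.

musamr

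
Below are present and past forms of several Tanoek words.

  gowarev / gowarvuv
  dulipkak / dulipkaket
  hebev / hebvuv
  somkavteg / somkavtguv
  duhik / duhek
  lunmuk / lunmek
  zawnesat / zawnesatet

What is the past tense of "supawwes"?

dulipkak and lunmuk both end in -k yet inflect differently (dulipkaket, lunmek), so the final letter is not what conditions the rule; the last vowel is.
"supawwes" has last vowel 'e'. The stems whose last vowel is 'e' (somkavteg → somkavtguv, hebev → hebvuv, gowarev → gowarvuv) delete the last vowel and add -uv.
So supawwes → supawwsuv.

supawwsuv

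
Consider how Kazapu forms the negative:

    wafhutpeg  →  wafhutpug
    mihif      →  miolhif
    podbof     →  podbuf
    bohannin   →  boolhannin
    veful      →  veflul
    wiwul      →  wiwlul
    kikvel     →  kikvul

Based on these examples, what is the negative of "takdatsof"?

takdatsuf

mihif and podbof both end in -f yet inflect differently (miolhif, podbuf), so the final letter is not what conditions the rule; the last vowel is.
"takdatsof" has last vowel 'o'. The one such stem in the data (podbof → podbuf) changes the last vowel to 'u' (as do wafhutpeg, kikvel), so the same rule applies.
The other patterns: stems whose last vowel is 'u' delete the last vowel and add -ul; stems whose last vowel is 'i' insert -ol- after the first vowel.
So takdatsof → takdatsuf.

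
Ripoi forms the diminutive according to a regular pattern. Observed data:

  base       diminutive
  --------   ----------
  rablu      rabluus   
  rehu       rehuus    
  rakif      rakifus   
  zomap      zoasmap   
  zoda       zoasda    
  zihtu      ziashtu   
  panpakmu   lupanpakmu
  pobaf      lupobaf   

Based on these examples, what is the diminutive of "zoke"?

rablu and zihtu both end in -u yet inflect differently (rabluus, ziashtu), so the final letter is not what conditions the rule; the first letter is.
"zoke" begins with z-. The stems beginning with z- (zomap → zoasmap, zoda → zoasda, zihtu → ziashtu) insert -as- after the first vowel.
So zoke → zoaske.

zoaske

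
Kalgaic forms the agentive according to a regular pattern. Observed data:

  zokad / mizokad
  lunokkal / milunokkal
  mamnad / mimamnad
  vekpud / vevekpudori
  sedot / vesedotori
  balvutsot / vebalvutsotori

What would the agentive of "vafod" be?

zokad and vekpud both end in -d yet inflect differently (mizokad, vevekpudori), so the final letter is not what conditions the rule; the last vowel is.
"vafod" has last vowel 'o'. The stems whose last vowel is 'o' (sedot → vesedotori, balvutsot → vebalvutsotori) add ve- … -ori around the stem.
So vafod → vevafodori.

vevafodori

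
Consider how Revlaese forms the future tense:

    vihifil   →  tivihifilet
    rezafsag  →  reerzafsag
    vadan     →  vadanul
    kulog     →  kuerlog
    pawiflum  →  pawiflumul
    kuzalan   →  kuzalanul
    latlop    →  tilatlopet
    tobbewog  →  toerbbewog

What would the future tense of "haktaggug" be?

haerktaggug

rezafsag and kuzalan both have last vowel 'a' yet inflect differently (reerzafsag, kuzalanul), so the last vowel is not what conditions the rule; the final letter is.
"haktaggug" ends in -g. The stems ending in -g (tobbewog → toerbbewog, kulog → kuerlog, rezafsag → reerzafsag) insert -er- after the first vowel.
So haktaggug → haerktaggug.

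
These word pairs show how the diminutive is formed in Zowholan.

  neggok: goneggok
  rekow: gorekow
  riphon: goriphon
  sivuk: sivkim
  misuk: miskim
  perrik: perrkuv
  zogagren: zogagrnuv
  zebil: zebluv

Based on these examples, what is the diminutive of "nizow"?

"nizow" has last vowel 'o'. The stems whose last vowel is 'o' (neggok → goneggok, rekow → gorekow, riphon → goriphon) add the prefix go-.
So nizow → gonizow.

gonizow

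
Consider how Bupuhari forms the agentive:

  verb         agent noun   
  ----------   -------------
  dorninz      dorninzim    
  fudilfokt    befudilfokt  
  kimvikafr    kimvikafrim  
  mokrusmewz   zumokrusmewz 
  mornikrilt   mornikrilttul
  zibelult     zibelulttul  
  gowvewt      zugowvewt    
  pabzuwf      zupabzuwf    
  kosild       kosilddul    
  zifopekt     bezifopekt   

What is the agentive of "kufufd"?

kufufdim

zifopekt and zibelult both end in -t yet inflect differently (bezifopekt, zibelulttul), so the final letter is not what conditions the rule; the second-to-last letter is.
"kufufd" has second-to-last letter 'f'. The one such stem in the data (kimvikafr → kimvikafrim) adds -im, so the same rule applies.
So kufufd → kufufdim.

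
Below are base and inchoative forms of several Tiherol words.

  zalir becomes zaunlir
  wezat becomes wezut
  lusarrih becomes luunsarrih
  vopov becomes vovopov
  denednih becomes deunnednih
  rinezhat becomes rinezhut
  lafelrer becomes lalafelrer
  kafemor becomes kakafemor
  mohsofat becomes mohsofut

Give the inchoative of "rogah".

roguh

"rogah" has last vowel 'a'. The stems whose last vowel is 'a' (mohsofat → mohsofut, rinezhat → rinezhut, wezat → wezut) change the last vowel to 'u'.
The other patterns: stems whose last vowel is 'i' insert -un- after the first vowel; stems whose last vowel is 'e' or 'o' repeat the first consonant+vowel as a prefix.
So rogah → roguh.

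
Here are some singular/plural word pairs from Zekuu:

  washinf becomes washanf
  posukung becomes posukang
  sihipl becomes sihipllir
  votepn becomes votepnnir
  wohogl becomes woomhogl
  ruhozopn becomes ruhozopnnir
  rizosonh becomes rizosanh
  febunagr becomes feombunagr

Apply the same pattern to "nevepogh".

neomvepogh

sihipl and wohogl both end in -l yet inflect differently (sihipllir, woomhogl), so the final letter is not what conditions the rule; the second-to-last letter is.
"nevepogh" has second-to-last letter 'g'. The stems whose second-to-last letter is 'g' (febunagr → feombunagr, wohogl → woomhogl) insert -om- after the first vowel.
The other patterns: stems whose second-to-last letter is 'p' double the final consonant and add -ir; stems whose second-to-last letter is 'n' change the last vowel to 'a'.
So nevepogh → neomvepogh.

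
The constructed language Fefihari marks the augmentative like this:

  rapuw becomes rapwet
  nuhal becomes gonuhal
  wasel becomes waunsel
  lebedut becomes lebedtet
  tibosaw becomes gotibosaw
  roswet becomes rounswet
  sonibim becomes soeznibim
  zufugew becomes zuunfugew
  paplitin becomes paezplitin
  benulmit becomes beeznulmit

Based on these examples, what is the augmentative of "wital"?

gowital

"wital" has last vowel 'a'. The stems whose last vowel is 'a' (tibosaw → gotibosaw, nuhal → gonuhal) add the prefix go-.
The other patterns: stems whose last vowel is 'i' insert -ez- after the first vowel; stems whose last vowel is 'e' insert -un- after the first vowel; stems whose last vowel is 'u' delete the last vowel and add -et.
So wital → gowital.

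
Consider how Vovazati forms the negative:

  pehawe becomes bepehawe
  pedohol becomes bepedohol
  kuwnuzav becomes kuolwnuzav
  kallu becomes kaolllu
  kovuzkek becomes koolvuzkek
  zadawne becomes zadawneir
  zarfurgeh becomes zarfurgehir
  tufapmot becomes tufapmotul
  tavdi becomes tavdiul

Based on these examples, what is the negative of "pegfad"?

pehawe and zadawne both end in -e yet inflect differently (bepehawe, zadawneir), so the final letter is not what conditions the rule; the first letter is.
"pegfad" begins with p-. The stems beginning with p- (pehawe → bepehawe, pedohol → bepedohol) add the prefix be-.
The other patterns: stems beginning with k- insert -ol- after the first vowel; stems beginning with z- add -ir; stems beginning with t- add -ul.
So pegfad → bepegfad.

bepegfad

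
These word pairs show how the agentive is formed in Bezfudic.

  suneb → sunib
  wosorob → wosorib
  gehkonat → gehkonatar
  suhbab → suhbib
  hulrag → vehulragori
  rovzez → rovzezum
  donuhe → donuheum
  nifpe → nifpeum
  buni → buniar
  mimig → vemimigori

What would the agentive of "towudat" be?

donuhe and suneb both have last vowel 'e' yet inflect differently (donuheum, sunib), so the last vowel is not what conditions the rule; the final letter is.
"towudat" ends in -t. The one such stem in the data (gehkonat → gehkonatar) adds -ar, so the same rule applies.
So towudat → towudatar.

towudatar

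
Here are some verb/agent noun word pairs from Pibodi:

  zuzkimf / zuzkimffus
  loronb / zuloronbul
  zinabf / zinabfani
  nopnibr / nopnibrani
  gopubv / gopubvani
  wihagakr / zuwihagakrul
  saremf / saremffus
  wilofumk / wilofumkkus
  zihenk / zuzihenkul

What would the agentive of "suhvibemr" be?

suhvibemrrus

saremf and zinabf both end in -f yet inflect differently (saremffus, zinabfani), so the final letter is not what conditions the rule; the second-to-last letter is.
"suhvibemr" has second-to-last letter 'm'. The stems whose second-to-last letter is 'm' (wilofumk → wilofumkkus, saremf → saremffus, zuzkimf → zuzkimffus) double the final consonant and add -us.
So suhvibemr → suhvibemrrus.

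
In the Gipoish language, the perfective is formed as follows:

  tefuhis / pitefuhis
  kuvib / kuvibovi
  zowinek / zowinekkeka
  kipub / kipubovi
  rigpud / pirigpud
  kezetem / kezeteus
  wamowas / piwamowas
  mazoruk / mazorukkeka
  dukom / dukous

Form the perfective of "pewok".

pewokkeka

kezetem and zowinek both have last vowel 'e' yet inflect differently (kezeteus, zowinekkeka), so the last vowel is not what conditions the rule; the final letter is.
"pewok" ends in -k. The stems ending in -k (mazoruk → mazorukkeka, zowinek → zowinekkeka) double the final consonant and add -eka.
The other patterns: stems ending in -m drop the final letter and add -us; stems ending in -b add -ovi; stems ending in -d or -s add the prefix pi-.
So pewok → pewokkeka.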